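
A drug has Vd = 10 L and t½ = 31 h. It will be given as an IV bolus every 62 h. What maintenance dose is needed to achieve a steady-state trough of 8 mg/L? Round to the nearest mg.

240 mg

τ/t½ = 62/31 ≈ 2, so f = (1/2)^(62/31) ≈ 0.250000.
Cmin,ss = (D/Vd)·f/(1−f), so D = Cmin,ss·Vd·(1−f)/f.
D = 8 × 10 × (1−f)/f ≈ 8 × 10 × 3.00000 ≈ 240.00 mg.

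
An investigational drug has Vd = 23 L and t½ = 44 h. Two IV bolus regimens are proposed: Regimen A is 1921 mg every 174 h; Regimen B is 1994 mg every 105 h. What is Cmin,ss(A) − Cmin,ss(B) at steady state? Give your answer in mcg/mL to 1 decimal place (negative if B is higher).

Regimen A: f = (1/2)^(174/44) ≈ 0.0645; Cmin,ss = (1921/23)·f/(1−f) ≈ 5.759 mcg/mL.
Regimen B: f = (1/2)^(105/44) ≈ 0.1913; Cmin,ss = (1994/23)·f/(1−f) ≈ 20.508 mcg/mL.
Difference ≈ 5.759 − 20.508 ≈ -14.749 mcg/mL.

-14.7 mcg/mL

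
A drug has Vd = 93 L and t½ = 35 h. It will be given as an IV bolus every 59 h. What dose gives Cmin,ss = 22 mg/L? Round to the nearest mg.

τ/t½ = 59/35 ≈ 1.6857, so f = (1/2)^(59/35) ≈ 0.310849.
Cmin,ss = (D/Vd)·f/(1−f), so D = Cmin,ss·Vd·(1−f)/f.
D = 22 × 93 × (1−f)/f ≈ 22 × 93 × 2.21700 ≈ 4535.98 mg.

4536 mg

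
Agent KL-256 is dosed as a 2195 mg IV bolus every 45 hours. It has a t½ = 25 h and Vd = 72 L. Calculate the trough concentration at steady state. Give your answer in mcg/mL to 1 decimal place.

k = ln2/t½ = ln2/25 ≈ 0.027726 h⁻¹; fraction remaining f = e^(−kτ) = e^(−0.027726×45) ≈ 0.2872.
Single-dose peak C₀ = D/Vd = 2195/72 ≈ 30.486 mcg/mL.
Steady-state trough Cmin,ss = C₀·f/(1−f) ≈ 30.486 × 0.2872/0.7128 ≈ 12.283 mcg/mL.

12.3 mcg/mL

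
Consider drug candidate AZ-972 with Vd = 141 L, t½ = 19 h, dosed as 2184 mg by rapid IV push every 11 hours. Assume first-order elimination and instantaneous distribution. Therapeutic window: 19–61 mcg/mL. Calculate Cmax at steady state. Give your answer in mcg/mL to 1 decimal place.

46.9 mcg/mL

k = ln2/t½ = ln2/19 ≈ 0.036481 h⁻¹; fraction remaining f = e^(−kτ) = e^(−0.036481×11) ≈ 0.6695.
Accumulation ratio R = 1/(1 − f) ≈ 1/0.3305 ≈ 3.0257.
Single-dose peak C₀ = D/Vd = 2184/141 ≈ 15.489 mcg/mL.
Steady-state peak Cmax,ss = C₀·R ≈ 15.489 × 3.0257 ≈ 46.865 mcg/mL.
Peak 46.9 mcg/mL vs MTC 61 mcg/mL: below toxic threshold.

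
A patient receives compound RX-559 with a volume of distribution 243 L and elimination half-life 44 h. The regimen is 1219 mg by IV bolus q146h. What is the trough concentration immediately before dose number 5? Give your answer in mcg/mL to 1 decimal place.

f = (1/2)^(τ/t½) = (1/2)^(146/44) ≈ 0.1003.
C₀ = D/Vd = 1219/243 ≈ 5.016 mcg/mL.
Before the 5th dose, 4 doses have been given. Superposition: Cmin = C₀·(f + f² + … + f^4).
≈ 5.016 × (0.1003 + 0.0101 + 0.0010 + 0.0001) ≈ 5.016 × 0.1115 ≈ 0.559 mcg/mL.

0.6 mcg/mL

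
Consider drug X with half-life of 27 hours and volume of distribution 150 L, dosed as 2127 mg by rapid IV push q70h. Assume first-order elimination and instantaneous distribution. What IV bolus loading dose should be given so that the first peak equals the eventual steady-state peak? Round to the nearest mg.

2550 mg

f = (1/2)^(70/27) ≈ 0.165788; accumulation ratio R = 1/(1−f) ≈ 1.19874.
Loading dose to hit Cmax,ss on first dose: D_load = D_maint·R ≈ 2127 × 1.19874 ≈ 2549.72 mg.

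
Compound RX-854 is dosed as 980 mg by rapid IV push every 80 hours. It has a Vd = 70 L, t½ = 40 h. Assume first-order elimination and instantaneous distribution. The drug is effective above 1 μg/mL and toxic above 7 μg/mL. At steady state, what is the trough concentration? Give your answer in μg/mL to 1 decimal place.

4.7 μg/mL

τ = 80 h = 2 half-lives, so f = (1/2)^2 = 0.25.
At steady state, R = 1/(1 − 0.25) = 4/3.
Single-dose peak C₀ = D/Vd = 980/70 = 14 μg/mL.
Steady-state peak Cmax,ss = C₀·R = 14 × 4/3 ≈ 18.667 μg/mL.
Steady-state trough Cmin,ss = Cmax,ss·f ≈ 18.667 × 0.25 ≈ 4.667 μg/mL.
Trough 4.7 μg/mL vs MEC 1 μg/mL: adequate.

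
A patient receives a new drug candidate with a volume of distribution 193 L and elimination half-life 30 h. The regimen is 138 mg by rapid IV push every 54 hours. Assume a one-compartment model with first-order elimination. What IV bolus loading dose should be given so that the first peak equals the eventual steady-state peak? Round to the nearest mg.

194 mg

f = (1/2)^(54/30) ≈ 0.287175; accumulation ratio R = 1/(1−f) ≈ 1.40287.
Loading dose to hit Cmax,ss on first dose: D_load = D_maint·R ≈ 138 × 1.40287 ≈ 193.60 mg.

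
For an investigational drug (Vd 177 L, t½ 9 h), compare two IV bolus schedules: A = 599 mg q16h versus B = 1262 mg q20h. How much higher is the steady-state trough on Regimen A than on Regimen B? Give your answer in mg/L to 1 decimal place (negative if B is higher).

-0.6 mg/L

Regimen A: f = (1/2)^(16/9) ≈ 0.2916; Cmin,ss = (599/177)·f/(1−f) ≈ 1.393 mg/L.
Regimen B: f = (1/2)^(20/9) ≈ 0.2143; Cmin,ss = (1262/177)·f/(1−f) ≈ 1.945 mg/L.
Difference ≈ 1.393 − 1.945 ≈ -0.552 mg/L.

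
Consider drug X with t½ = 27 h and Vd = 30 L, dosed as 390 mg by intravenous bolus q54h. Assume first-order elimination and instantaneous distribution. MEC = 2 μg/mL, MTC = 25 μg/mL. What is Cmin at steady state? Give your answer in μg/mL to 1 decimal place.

τ = 54 h = 2 half-lives, so f = (1/2)^2 = 0.25.
Accumulation ratio R = 1/(1 − f) = 1/0.75 = 4/3.
Single-dose peak C₀ = D/Vd = 390/30 = 13 μg/mL.
Steady-state peak Cmax,ss = C₀·R = 13 × 4/3 ≈ 17.333 μg/mL.
Steady-state trough Cmin,ss = Cmax,ss·f ≈ 17.333 × 0.25 ≈ 4.333 μg/mL.
Trough 4.3 μg/mL vs MEC 2 μg/mL: adequate.

4.3 μg/mL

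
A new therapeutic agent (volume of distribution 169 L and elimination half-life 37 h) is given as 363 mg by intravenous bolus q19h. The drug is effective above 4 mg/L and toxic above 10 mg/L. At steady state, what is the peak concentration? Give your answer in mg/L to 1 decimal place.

7.2 mg/L

Over one 19-h interval, 19/37 ≈ 0.51351 half-lives elapse, leaving f ≈ 0.7005 of each dose.
Accumulation ratio R = 1/(1 − f) ≈ 1/0.2995 ≈ 3.3389.
Each bolus raises the concentration by D/Vd = 363/169 ≈ 2.148 mg/L.
Cmax,ss = C₀/(1 − f) ≈ 2.148/0.2995 ≈ 7.172 mg/L.
Peak 7.2 mg/L vs MTC 10 mg/L: below toxic threshold.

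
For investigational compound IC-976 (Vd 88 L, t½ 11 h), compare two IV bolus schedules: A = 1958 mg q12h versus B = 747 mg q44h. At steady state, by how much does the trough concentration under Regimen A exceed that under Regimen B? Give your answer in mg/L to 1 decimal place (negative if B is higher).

Regimen A: f = (1/2)^(12/11) ≈ 0.4695; Cmin,ss = (1958/88)·f/(1−f) ≈ 19.692 mg/L.
Regimen B: f = (1/2)^(44/11) ≈ 0.0625; Cmin,ss = (747/88)·f/(1−f) ≈ 0.566 mg/L.
Difference ≈ 19.692 − 0.566 ≈ 19.126 mg/L.

19.1 mg/L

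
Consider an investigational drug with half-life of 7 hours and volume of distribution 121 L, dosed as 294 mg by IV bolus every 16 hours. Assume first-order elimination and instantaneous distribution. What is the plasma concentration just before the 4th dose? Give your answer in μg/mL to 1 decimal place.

0.6 μg/mL

f = (1/2)^(τ/t½) = (1/2)^(16/7) ≈ 0.2051.
C₀ = D/Vd = 294/121 ≈ 2.430 μg/mL.
Before the 4th dose, 3 doses have been given. Superposition: Cmin = C₀·(f + f² + … + f^3).
≈ 2.430 × (0.2051 + 0.0421 + 0.0086) ≈ 2.430 × 0.2558 ≈ 0.622 μg/mL.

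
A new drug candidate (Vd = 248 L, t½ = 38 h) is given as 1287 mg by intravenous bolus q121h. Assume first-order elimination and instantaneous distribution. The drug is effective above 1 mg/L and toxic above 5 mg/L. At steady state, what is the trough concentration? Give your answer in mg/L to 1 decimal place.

0.6 mg/L

k = ln2/t½ = ln2/38 ≈ 0.018241 h⁻¹; fraction remaining f = e^(−kτ) = e^(−0.018241×121) ≈ 0.1100.
At steady state, accumulation factor R = 1/(1 − e^(−kτ)) ≈ 1.1236.
Single-dose peak C₀ = D/Vd = 1287/248 ≈ 5.190 mg/L.
Cmax,ss = C₀/(1 − f) ≈ 5.190/0.8900 ≈ 5.831 mg/L.
One interval later, Cmin,ss = Cmax,ss·e^(−kτ) ≈ 5.831 × 0.1100 ≈ 0.641 mg/L.
Trough 0.6 mg/L vs MEC 1 mg/L: subtherapeutic.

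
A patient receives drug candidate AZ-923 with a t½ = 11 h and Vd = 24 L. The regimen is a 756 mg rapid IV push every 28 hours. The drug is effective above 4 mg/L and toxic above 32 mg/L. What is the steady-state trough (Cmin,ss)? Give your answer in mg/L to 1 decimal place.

τ/t½ = 28/11 ≈ 2.5455, so fraction remaining f = (1/2)^(28/11) ≈ 0.1713.
Single-dose peak C₀ = D/Vd = 756/24 ≈ 31.500 mg/L.
Steady-state trough Cmin,ss = C₀·f/(1−f) ≈ 31.500 × 0.1713/0.8287 ≈ 6.511 mg/L.
Trough 6.5 mg/L vs MEC 4 mg/L: adequate.

6.5 mg/L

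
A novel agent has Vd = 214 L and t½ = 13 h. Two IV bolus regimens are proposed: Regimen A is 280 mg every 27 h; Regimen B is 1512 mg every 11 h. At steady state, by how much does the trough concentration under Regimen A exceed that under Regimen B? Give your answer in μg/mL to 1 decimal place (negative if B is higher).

-8.5 μg/mL

Regimen A: f = (1/2)^(27/13) ≈ 0.2370; Cmin,ss = (280/214)·f/(1−f) ≈ 0.406 μg/mL.
Regimen B: f = (1/2)^(11/13) ≈ 0.5563; Cmin,ss = (1512/214)·f/(1−f) ≈ 8.858 μg/mL.
Difference ≈ 0.406 − 8.858 ≈ -8.452 μg/mL.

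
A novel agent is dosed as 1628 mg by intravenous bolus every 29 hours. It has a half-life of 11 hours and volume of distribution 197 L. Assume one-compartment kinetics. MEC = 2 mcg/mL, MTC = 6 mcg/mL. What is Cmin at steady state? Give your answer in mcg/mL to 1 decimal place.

Over one 29-h interval, 29/11 ≈ 2.6364 half-lives elapse, leaving f ≈ 0.1608 of each dose.
Single-dose peak C₀ = D/Vd = 1628/197 ≈ 8.264 mcg/mL.
Steady-state trough Cmin,ss = C₀·f/(1−f) ≈ 8.264 × 0.1608/0.8392 ≈ 1.583 mcg/mL.
Trough 1.6 mcg/mL vs MEC 2 mcg/mL: subtherapeutic.

1.6 mcg/mL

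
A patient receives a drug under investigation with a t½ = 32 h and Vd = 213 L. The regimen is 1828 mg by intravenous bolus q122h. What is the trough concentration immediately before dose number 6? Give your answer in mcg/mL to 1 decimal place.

f = (1/2)^(τ/t½) = (1/2)^(122/32) ≈ 0.0712.
C₀ = D/Vd = 1828/213 ≈ 8.582 mcg/mL.
Before the 6th dose, 5 doses have been given. Superposition: Cmin = C₀·(f + f² + … + f^5).
≈ 8.582 × (0.0712 + 0.0051 + 0.0004 + 0.0000 + 0.0000) ≈ 8.582 × 0.0767 ≈ 0.658 mcg/mL.

0.7 mcg/mL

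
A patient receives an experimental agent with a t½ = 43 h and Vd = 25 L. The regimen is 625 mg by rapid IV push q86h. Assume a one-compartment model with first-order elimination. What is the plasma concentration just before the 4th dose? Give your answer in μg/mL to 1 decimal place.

f = (1/2)^(τ/t½) = (1/2)^(86/43) ≈ 0.2500.
C₀ = D/Vd = 625/25 ≈ 25.000 μg/mL.
Before the 4th dose, 3 doses have been given. Superposition: Cmin = C₀·(f + f² + … + f^3).
≈ 25.000 × (0.2500 + 0.0625 + 0.0156) ≈ 25.000 × 0.3281 ≈ 8.203 μg/mL.

8.2 μg/mL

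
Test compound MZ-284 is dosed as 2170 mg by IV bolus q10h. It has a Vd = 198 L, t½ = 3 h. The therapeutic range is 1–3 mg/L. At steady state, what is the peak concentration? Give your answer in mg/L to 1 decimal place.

Over one 10-h interval, 10/3 ≈ 3.3333 half-lives elapse, leaving f ≈ 0.0992 of each dose.
Accumulation ratio R = 1/(1 − f) ≈ 1/0.9008 ≈ 1.1101.
Single-dose peak C₀ = D/Vd = 2170/198 ≈ 10.960 mg/L.
Steady-state peak Cmax,ss = C₀·R ≈ 10.960 × 1.1101 ≈ 12.167 mg/L.
Peak 12.2 mg/L vs MTC 3 mg/L: exceeds toxic threshold.

12.2 mg/L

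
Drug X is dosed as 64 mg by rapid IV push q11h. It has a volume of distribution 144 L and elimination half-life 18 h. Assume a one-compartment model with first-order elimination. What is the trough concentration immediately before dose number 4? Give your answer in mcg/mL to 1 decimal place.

0.6 mcg/mL

f = (1/2)^(τ/t½) = (1/2)^(11/18) ≈ 0.6547.
C₀ = D/Vd = 64/144 ≈ 0.444 mcg/mL.
Before the 4th dose, 3 doses have been given. Superposition: Cmin = C₀·(f + f² + … + f^3).
≈ 0.444 × (0.6547 + 0.4286 + 0.2806) ≈ 0.444 × 1.3639 ≈ 0.606 mcg/mL.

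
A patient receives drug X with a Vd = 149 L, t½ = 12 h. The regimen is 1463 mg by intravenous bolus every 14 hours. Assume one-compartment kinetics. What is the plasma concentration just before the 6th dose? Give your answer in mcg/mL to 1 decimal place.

f = (1/2)^(τ/t½) = (1/2)^(14/12) ≈ 0.4454.
C₀ = D/Vd = 1463/149 ≈ 9.819 mcg/mL.
Before the 6th dose, 5 doses have been given. Superposition: Cmin = C₀·(f + f² + … + f^5).
≈ 9.819 × (0.4454 + 0.1984 + 0.0884 + 0.0394 + 0.0175) ≈ 9.819 × 0.7891 ≈ 7.748 mcg/mL.

7.7 mcg/mL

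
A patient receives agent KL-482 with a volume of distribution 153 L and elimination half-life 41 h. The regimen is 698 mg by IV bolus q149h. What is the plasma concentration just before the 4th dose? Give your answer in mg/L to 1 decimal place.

f = (1/2)^(τ/t½) = (1/2)^(149/41) ≈ 0.0805.
C₀ = D/Vd = 698/153 ≈ 4.562 mg/L.
Before the 4th dose, 3 doses have been given. Superposition: Cmin = C₀·(f + f² + … + f^3).
≈ 4.562 × (0.0805 + 0.0065 + 0.0005) ≈ 4.562 × 0.0875 ≈ 0.399 mg/L.

0.4 mg/L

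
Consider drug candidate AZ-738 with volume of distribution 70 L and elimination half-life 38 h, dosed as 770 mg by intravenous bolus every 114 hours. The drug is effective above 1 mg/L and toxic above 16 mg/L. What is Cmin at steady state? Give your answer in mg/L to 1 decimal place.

1.6 mg/L

The dosing interval is 3 half-lives, so f = 2^(−3) = 0.125.
Accumulation ratio R = 1/(1 − f) = 1/0.875 = 8/7.
Single-dose peak C₀ = D/Vd = 770/70 = 11 mg/L.
Steady-state peak Cmax,ss = C₀·R = 11 × 8/7 ≈ 12.571 mg/L.
Steady-state trough Cmin,ss = Cmax,ss·f ≈ 12.571 × 0.125 ≈ 1.571 mg/L.
Trough 1.6 mg/L vs MEC 1 mg/L: adequate.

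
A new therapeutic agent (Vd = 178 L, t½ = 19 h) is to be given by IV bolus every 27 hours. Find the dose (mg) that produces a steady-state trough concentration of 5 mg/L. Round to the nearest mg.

1493 mg

τ/t½ = 27/19 ≈ 1.4211, so f = (1/2)^(27/19) ≈ 0.373440.
Cmin,ss = (D/Vd)·f/(1−f), so D = Cmin,ss·Vd·(1−f)/f.
D = 5 × 178 × (1−f)/f ≈ 5 × 178 × 1.67781 ≈ 1493.25 mg.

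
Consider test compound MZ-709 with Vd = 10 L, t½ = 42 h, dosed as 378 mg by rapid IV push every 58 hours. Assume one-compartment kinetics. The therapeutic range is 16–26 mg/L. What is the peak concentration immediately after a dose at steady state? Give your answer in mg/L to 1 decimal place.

k = ln2/t½ = ln2/42 ≈ 0.016504 h⁻¹; fraction remaining f = e^(−kτ) = e^(−0.016504×58) ≈ 0.3840.
At steady state, accumulation factor R = 1/(1 − e^(−kτ)) ≈ 1.6234.
Single-dose peak C₀ = D/Vd = 378/10 ≈ 37.800 mg/L.
Cmax,ss = C₀/(1 − f) ≈ 37.800/0.6160 ≈ 61.364 mg/L.
Peak 61.4 mg/L vs MTC 26 mg/L: exceeds toxic threshold.

61.4 mg/L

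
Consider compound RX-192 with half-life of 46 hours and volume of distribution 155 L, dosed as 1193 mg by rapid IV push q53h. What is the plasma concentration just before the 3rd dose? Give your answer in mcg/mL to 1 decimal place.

5.0 mcg/mL

f = (1/2)^(τ/t½) = (1/2)^(53/46) ≈ 0.4499.
C₀ = D/Vd = 1193/155 ≈ 7.697 mcg/mL.
Before the 3rd dose, 2 doses have been given. Superposition: Cmin = C₀·(f + f²).
≈ 7.697 × (0.4499 + 0.2024) ≈ 7.697 × 0.6523 ≈ 5.021 mcg/mL.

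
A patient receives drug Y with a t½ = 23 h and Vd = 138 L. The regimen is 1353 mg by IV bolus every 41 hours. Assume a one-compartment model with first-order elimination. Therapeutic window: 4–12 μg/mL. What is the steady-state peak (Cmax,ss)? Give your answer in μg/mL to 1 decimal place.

13.8 μg/mL

τ/t½ = 41/23 ≈ 1.7826, so fraction remaining f = (1/2)^(41/23) ≈ 0.2907.
Accumulation ratio R = 1/(1 − f) ≈ 1/0.7093 ≈ 1.4098.
Single-dose peak C₀ = D/Vd = 1353/138 ≈ 9.804 μg/mL.
Steady-state peak Cmax,ss = C₀·R ≈ 9.804 × 1.4098 ≈ 13.822 μg/mL.
Peak 13.8 μg/mL vs MTC 12 μg/mL: exceeds toxic threshold.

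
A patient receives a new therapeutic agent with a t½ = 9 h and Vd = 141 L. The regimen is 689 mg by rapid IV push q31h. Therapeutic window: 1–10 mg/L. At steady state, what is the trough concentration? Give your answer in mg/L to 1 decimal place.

k = ln2/t½ = ln2/9 ≈ 0.077016 h⁻¹; fraction remaining f = e^(−kτ) = e^(−0.077016×31) ≈ 0.0919.
At steady state, accumulation factor R = 1/(1 − e^(−kτ)) ≈ 1.1012.
Each bolus raises the concentration by D/Vd = 689/141 ≈ 4.887 mg/L.
Steady-state peak Cmax,ss = C₀·R ≈ 4.887 × 1.1012 ≈ 5.382 mg/L.
One interval later, Cmin,ss = Cmax,ss·e^(−kτ) ≈ 5.382 × 0.0919 ≈ 0.495 mg/L.
Trough 0.5 mg/L vs MEC 1 mg/L: subtherapeutic.

0.5 mg/L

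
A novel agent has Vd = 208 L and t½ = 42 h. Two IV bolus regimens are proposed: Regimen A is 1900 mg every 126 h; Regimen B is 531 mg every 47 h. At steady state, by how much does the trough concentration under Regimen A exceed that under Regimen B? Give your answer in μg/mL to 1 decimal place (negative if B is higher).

-0.9 μg/mL

Regimen A: f = (1/2)^(126/42) ≈ 0.1250; Cmin,ss = (1900/208)·f/(1−f) ≈ 1.305 μg/mL.
Regimen B: f = (1/2)^(47/42) ≈ 0.4604; Cmin,ss = (531/208)·f/(1−f) ≈ 2.178 μg/mL.
Difference ≈ 1.305 − 2.178 ≈ -0.873 μg/mL.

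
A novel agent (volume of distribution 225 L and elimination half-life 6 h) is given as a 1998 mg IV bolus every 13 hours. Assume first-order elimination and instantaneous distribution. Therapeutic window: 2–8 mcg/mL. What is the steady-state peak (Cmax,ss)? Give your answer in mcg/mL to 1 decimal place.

11.4 mcg/mL

τ/t½ = 13/6 ≈ 2.1667, so fraction remaining f = (1/2)^(13/6) ≈ 0.2227.
At steady state, accumulation factor R = 1/(1 − e^(−kτ)) ≈ 1.2865.
Each bolus raises the concentration by D/Vd = 1998/225 ≈ 8.880 mcg/mL.
Steady-state peak Cmax,ss = C₀·R ≈ 8.880 × 1.2865 ≈ 11.424 mcg/mL.
Peak 11.4 mcg/mL vs MTC 8 mcg/mL: exceeds toxic threshold.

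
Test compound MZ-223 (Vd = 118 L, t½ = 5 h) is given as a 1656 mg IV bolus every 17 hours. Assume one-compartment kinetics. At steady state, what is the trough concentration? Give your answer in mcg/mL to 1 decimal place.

1.5 mcg/mL

Over one 17-h interval, 17/5 ≈ 3.4 half-lives elapse, leaving f ≈ 0.0947 of each dose.
At steady state, accumulation factor R = 1/(1 − e^(−kτ)) ≈ 1.1046.
Each bolus raises the concentration by D/Vd = 1656/118 ≈ 14.034 mcg/mL.
Cmax,ss = C₀/(1 − f) ≈ 14.034/0.9053 ≈ 15.502 mcg/mL.
Steady-state trough Cmin,ss = Cmax,ss·f ≈ 15.502 × 0.0947 ≈ 1.468 mcg/mL.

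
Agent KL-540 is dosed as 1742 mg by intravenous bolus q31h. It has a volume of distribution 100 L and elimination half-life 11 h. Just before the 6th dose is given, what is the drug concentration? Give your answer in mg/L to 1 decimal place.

f = (1/2)^(τ/t½) = (1/2)^(31/11) ≈ 0.1418.
C₀ = D/Vd = 1742/100 ≈ 17.420 mg/L.
Before the 6th dose, 5 doses have been given. Superposition: Cmin = C₀·(f + f² + … + f^5).
≈ 17.420 × (0.1418 + 0.0201 + 0.0029 + 0.0004 + 0.0001) ≈ 17.420 × 0.1653 ≈ 2.880 mg/L.

2.9 mg/L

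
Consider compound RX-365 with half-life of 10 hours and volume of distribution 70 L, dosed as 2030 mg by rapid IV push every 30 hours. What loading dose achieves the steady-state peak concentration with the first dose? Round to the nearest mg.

f = (1/2)^(30/10) ≈ 0.125000; accumulation ratio R = 1/(1−f) ≈ 1.14286.
Loading dose to hit Cmax,ss on first dose: D_load = D_maint·R ≈ 2030 × 1.14286 ≈ 2320.01 mg.

2320 mg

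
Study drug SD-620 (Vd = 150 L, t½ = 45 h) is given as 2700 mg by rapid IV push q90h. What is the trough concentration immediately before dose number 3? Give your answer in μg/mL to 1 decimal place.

f = (1/2)^(τ/t½) = (1/2)^(90/45) ≈ 0.2500.
C₀ = D/Vd = 2700/150 ≈ 18.000 μg/mL.
Before the 3rd dose, 2 doses have been given. Superposition: Cmin = C₀·(f + f²).
≈ 18.000 × (0.2500 + 0.0625) ≈ 18.000 × 0.3125 ≈ 5.625 μg/mL.

5.6 μg/mL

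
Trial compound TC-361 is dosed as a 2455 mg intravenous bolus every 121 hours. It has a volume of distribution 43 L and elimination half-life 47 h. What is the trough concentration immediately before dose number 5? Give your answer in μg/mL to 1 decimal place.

11.5 μg/mL

f = (1/2)^(τ/t½) = (1/2)^(121/47) ≈ 0.1679.
C₀ = D/Vd = 2455/43 ≈ 57.093 μg/mL.
Before the 5th dose, 4 doses have been given. Superposition: Cmin = C₀·(f + f² + … + f^4).
≈ 57.093 × (0.1679 + 0.0282 + 0.0047 + 0.0008) ≈ 57.093 × 0.2016 ≈ 11.510 μg/mL.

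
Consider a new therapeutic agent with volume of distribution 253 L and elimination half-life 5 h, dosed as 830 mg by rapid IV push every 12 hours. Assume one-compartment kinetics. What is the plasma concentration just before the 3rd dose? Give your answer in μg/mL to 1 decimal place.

f = (1/2)^(τ/t½) = (1/2)^(12/5) ≈ 0.1895.
C₀ = D/Vd = 830/253 ≈ 3.281 μg/mL.
Before the 3rd dose, 2 doses have been given. Superposition: Cmin = C₀·(f + f²).
≈ 3.281 × (0.1895 + 0.0359) ≈ 3.281 × 0.2254 ≈ 0.740 μg/mL.

0.7 μg/mL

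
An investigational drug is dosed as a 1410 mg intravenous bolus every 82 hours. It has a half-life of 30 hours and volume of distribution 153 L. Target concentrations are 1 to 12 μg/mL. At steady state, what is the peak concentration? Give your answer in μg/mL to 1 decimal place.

τ/t½ = 82/30 ≈ 2.7333, so fraction remaining f = (1/2)^(82/30) ≈ 0.1504.
Accumulation ratio R = 1/(1 − f) ≈ 1/0.8496 ≈ 1.1770.
Each bolus raises the concentration by D/Vd = 1410/153 ≈ 9.216 μg/mL.
Steady-state peak Cmax,ss = C₀·R ≈ 9.216 × 1.1770 ≈ 10.847 μg/mL.
Peak 10.8 μg/mL vs MTC 12 μg/mL: below toxic threshold.

10.8 μg/mL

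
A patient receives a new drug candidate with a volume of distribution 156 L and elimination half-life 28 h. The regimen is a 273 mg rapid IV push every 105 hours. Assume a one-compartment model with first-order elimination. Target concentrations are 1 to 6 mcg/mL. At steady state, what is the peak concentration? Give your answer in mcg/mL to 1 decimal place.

1.9 mcg/mL

τ/t½ = 105/28 ≈ 3.75, so fraction remaining f = (1/2)^(105/28) ≈ 0.0743.
Accumulation ratio R = 1/(1 − f) ≈ 1/0.9257 ≈ 1.0803.
Each bolus raises the concentration by D/Vd = 273/156 ≈ 1.750 mcg/mL.
Cmax,ss = C₀/(1 − f) ≈ 1.750/0.9257 ≈ 1.890 mcg/mL.
Peak 1.9 mcg/mL vs MTC 6 mcg/mL: below toxic threshold.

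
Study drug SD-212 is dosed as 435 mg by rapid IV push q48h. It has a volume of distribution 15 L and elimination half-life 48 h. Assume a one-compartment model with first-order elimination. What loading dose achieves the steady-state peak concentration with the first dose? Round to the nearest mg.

870 mg

f = (1/2)^(48/48) ≈ 0.500000; accumulation ratio R = 1/(1−f) ≈ 2.00000.
Loading dose to hit Cmax,ss on first dose: D_load = D_maint·R ≈ 435 × 2.00000 ≈ 870.00 mg.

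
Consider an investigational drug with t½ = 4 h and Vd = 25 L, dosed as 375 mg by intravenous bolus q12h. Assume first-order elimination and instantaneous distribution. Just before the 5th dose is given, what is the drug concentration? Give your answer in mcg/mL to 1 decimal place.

2.1 mcg/mL

f = (1/2)^(τ/t½) = (1/2)^(12/4) ≈ 0.1250.
C₀ = D/Vd = 375/25 ≈ 15.000 mcg/mL.
Before the 5th dose, 4 doses have been given. Superposition: Cmin = C₀·(f + f² + … + f^4).
≈ 15.000 × (0.1250 + 0.0156 + 0.0020 + 0.0002) ≈ 15.000 × 0.1428 ≈ 2.142 mcg/mL.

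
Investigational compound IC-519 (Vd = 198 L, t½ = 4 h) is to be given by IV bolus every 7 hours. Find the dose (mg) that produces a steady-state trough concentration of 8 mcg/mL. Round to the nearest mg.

3744 mg

τ/t½ = 7/4 ≈ 1.75, so f = (1/2)^(7/4) ≈ 0.297302.
Cmin,ss = (D/Vd)·f/(1−f), so D = Cmin,ss·Vd·(1−f)/f.
D = 8 × 198 × (1−f)/f ≈ 8 × 198 × 2.36358 ≈ 3743.91 mg.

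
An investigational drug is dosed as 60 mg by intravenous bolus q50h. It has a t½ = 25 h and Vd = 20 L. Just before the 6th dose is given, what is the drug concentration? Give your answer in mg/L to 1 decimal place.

f = (1/2)^(τ/t½) = (1/2)^(50/25) ≈ 0.2500.
C₀ = D/Vd = 60/20 ≈ 3.000 mg/L.
Before the 6th dose, 5 doses have been given. Superposition: Cmin = C₀·(f + f² + … + f^5).
≈ 3.000 × (0.2500 + 0.0625 + 0.0156 + 0.0039 + 0.0010) ≈ 3.000 × 0.3330 ≈ 0.999 mg/L.

1.0 mg/L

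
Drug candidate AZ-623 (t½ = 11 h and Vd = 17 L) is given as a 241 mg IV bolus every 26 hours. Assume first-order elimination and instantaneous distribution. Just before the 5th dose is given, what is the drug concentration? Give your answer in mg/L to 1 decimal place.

f = (1/2)^(τ/t½) = (1/2)^(26/11) ≈ 0.1943.
C₀ = D/Vd = 241/17 ≈ 14.176 mg/L.
Before the 5th dose, 4 doses have been given. Superposition: Cmin = C₀·(f + f² + … + f^4).
≈ 14.176 × (0.1943 + 0.0378 + 0.0073 + 0.0014) ≈ 14.176 × 0.2408 ≈ 3.414 mg/L.

3.4 mg/L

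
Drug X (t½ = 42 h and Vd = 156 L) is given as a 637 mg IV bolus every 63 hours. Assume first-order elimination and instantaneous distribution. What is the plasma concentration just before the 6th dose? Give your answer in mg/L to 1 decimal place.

2.2 mg/L

f = (1/2)^(τ/t½) = (1/2)^(63/42) ≈ 0.3536.
C₀ = D/Vd = 637/156 ≈ 4.083 mg/L.
Before the 6th dose, 5 doses have been given. Superposition: Cmin = C₀·(f + f² + … + f^5).
≈ 4.083 × (0.3536 + 0.1250 + 0.0442 + 0.0156 + 0.0055) ≈ 4.083 × 0.5439 ≈ 2.221 mg/L.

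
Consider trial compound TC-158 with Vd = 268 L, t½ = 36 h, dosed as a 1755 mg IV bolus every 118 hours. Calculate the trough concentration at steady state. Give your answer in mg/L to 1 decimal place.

0.8 mg/L

τ/t½ = 118/36 ≈ 3.2778, so fraction remaining f = (1/2)^(118/36) ≈ 0.1031.
Single-dose peak C₀ = D/Vd = 1755/268 ≈ 6.549 mg/L.
Steady-state trough Cmin,ss = C₀·f/(1−f) ≈ 6.549 × 0.1031/0.8969 ≈ 0.753 mg/L.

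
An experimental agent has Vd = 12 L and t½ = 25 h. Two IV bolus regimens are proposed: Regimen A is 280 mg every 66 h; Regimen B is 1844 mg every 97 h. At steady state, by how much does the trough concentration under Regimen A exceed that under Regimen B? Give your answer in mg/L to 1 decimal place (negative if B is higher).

-6.7 mg/L

Regimen A: f = (1/2)^(66/25) ≈ 0.1604; Cmin,ss = (280/12)·f/(1−f) ≈ 4.458 mg/L.
Regimen B: f = (1/2)^(97/25) ≈ 0.0679; Cmin,ss = (1844/12)·f/(1−f) ≈ 11.194 mg/L.
Difference ≈ 4.458 − 11.194 ≈ -6.736 mg/L.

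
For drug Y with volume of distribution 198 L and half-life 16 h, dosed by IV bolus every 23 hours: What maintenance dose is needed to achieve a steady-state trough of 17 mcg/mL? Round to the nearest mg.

τ/t½ = 23/16 ≈ 1.4375, so f = (1/2)^(23/16) ≈ 0.369207.
Cmin,ss = (D/Vd)·f/(1−f), so D = Cmin,ss·Vd·(1−f)/f.
D = 17 × 198 × (1−f)/f ≈ 17 × 198 × 1.70851 ≈ 5750.84 mg.

5751 mg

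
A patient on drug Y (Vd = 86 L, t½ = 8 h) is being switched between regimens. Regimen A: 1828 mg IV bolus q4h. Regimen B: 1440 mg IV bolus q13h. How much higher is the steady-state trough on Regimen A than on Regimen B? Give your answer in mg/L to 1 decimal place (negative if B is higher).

43.3 mg/L

Regimen A: f = (1/2)^(4/8) ≈ 0.7071; Cmin,ss = (1828/86)·f/(1−f) ≈ 51.314 mg/L.
Regimen B: f = (1/2)^(13/8) ≈ 0.3242; Cmin,ss = (1440/86)·f/(1−f) ≈ 8.033 mg/L.
Difference ≈ 51.314 − 8.033 ≈ 43.281 mg/L.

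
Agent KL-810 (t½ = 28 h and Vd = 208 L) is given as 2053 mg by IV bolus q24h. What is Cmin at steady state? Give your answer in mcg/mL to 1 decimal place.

k = ln2/t½ = ln2/28 ≈ 0.024755 h⁻¹; fraction remaining f = e^(−kτ) = e^(−0.024755×24) ≈ 0.5520.
Accumulation ratio R = 1/(1 − f) ≈ 1/0.4480 ≈ 2.2321.
Single-dose peak C₀ = D/Vd = 2053/208 ≈ 9.870 mcg/mL.
Cmax,ss = C₀/(1 − f) ≈ 9.870/0.4480 ≈ 22.031 mcg/mL.
One interval later, Cmin,ss = Cmax,ss·e^(−kτ) ≈ 22.031 × 0.5520 ≈ 12.161 mcg/mL.

12.2 mcg/mL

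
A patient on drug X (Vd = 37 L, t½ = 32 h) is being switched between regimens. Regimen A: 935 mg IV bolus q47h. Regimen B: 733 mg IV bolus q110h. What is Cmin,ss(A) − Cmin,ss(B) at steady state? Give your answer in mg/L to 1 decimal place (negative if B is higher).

12.3 mg/L

Regimen A: f = (1/2)^(47/32) ≈ 0.3613; Cmin,ss = (935/37)·f/(1−f) ≈ 14.295 mg/L.
Regimen B: f = (1/2)^(110/32) ≈ 0.0923; Cmin,ss = (733/37)·f/(1−f) ≈ 2.014 mg/L.
Difference ≈ 14.295 − 2.014 ≈ 12.281 mg/L.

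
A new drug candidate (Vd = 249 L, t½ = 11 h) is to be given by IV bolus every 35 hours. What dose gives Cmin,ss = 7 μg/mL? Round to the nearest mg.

τ/t½ = 35/11 ≈ 3.1818, so f = (1/2)^(35/11) ≈ 0.110199.
Cmin,ss = (D/Vd)·f/(1−f), so D = Cmin,ss·Vd·(1−f)/f.
D = 7 × 249 × (1−f)/f ≈ 7 × 249 × 8.07449 ≈ 14073.84 mg.

14074 mg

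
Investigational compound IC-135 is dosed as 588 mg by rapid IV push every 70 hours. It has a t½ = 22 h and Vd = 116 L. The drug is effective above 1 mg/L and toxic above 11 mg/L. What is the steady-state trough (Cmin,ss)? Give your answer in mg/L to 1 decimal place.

k = ln2/t½ = ln2/22 ≈ 0.031507 h⁻¹; fraction remaining f = e^(−kτ) = e^(−0.031507×70) ≈ 0.1102.
At steady state, accumulation factor R = 1/(1 − e^(−kτ)) ≈ 1.1238.
Each bolus raises the concentration by D/Vd = 588/116 ≈ 5.069 mg/L.
Steady-state peak Cmax,ss = C₀·R ≈ 5.069 × 1.1238 ≈ 5.697 mg/L.
Steady-state trough Cmin,ss = Cmax,ss·f ≈ 5.697 × 0.1102 ≈ 0.628 mg/L.
Trough 0.6 mg/L vs MEC 1 mg/L: subtherapeutic.

0.6 mg/L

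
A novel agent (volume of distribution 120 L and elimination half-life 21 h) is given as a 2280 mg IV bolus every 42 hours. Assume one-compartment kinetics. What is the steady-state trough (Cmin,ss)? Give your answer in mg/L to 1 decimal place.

6.3 mg/L

The dosing interval is 2 half-lives, so f = 2^(−2) = 0.25.
Accumulation ratio R = 1/(1 − f) = 1/0.75 = 4/3.
Single-dose peak C₀ = D/Vd = 2280/120 = 19 mg/L.
Steady-state peak Cmax,ss = C₀·R = 19 × 4/3 ≈ 25.333 mg/L.
Steady-state trough Cmin,ss = Cmax,ss·f ≈ 25.333 × 0.25 ≈ 6.333 mg/L.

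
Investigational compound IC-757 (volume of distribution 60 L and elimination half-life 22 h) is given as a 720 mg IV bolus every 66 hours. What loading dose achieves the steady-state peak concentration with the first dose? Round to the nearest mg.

f = (1/2)^(66/22) ≈ 0.125000; accumulation ratio R = 1/(1−f) ≈ 1.14286.
Loading dose to hit Cmax,ss on first dose: D_load = D_maint·R ≈ 720 × 1.14286 ≈ 822.86 mg.

823 mg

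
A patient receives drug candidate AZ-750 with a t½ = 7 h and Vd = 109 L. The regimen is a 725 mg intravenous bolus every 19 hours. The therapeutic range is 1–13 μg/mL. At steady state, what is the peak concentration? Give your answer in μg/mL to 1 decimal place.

7.8 μg/mL

Over one 19-h interval, 19/7 ≈ 2.7143 half-lives elapse, leaving f ≈ 0.1524 of each dose.
At steady state, accumulation factor R = 1/(1 − e^(−kτ)) ≈ 1.1798.
Each bolus raises the concentration by D/Vd = 725/109 ≈ 6.651 μg/mL.
Steady-state peak Cmax,ss = C₀·R ≈ 6.651 × 1.1798 ≈ 7.847 μg/mL.
Peak 7.8 μg/mL vs MTC 13 μg/mL: below toxic threshold.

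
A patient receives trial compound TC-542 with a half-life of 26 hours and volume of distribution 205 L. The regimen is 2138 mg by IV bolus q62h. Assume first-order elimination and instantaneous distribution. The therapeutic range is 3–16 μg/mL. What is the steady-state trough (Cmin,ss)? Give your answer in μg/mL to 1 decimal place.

Over one 62-h interval, 62/26 ≈ 2.3846 half-lives elapse, leaving f ≈ 0.1915 of each dose.
Accumulation ratio R = 1/(1 − f) ≈ 1/0.8085 ≈ 1.2369.
Single-dose peak C₀ = D/Vd = 2138/205 ≈ 10.429 μg/mL.
Steady-state peak Cmax,ss = C₀·R ≈ 10.429 × 1.2369 ≈ 12.900 μg/mL.
Steady-state trough Cmin,ss = Cmax,ss·f ≈ 12.900 × 0.1915 ≈ 2.470 μg/mL.
Trough 2.5 μg/mL vs MEC 3 μg/mL: subtherapeutic.

2.5 μg/mL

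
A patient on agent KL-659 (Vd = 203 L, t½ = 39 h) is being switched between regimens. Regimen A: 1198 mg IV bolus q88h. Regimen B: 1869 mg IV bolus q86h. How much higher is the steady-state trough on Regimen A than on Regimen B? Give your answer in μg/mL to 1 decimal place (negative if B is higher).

Regimen A: f = (1/2)^(88/39) ≈ 0.2093; Cmin,ss = (1198/203)·f/(1−f) ≈ 1.562 μg/mL.
Regimen B: f = (1/2)^(86/39) ≈ 0.2169; Cmin,ss = (1869/203)·f/(1−f) ≈ 2.550 μg/mL.
Difference ≈ 1.562 − 2.550 ≈ -0.988 μg/mL.

-1.0 μg/mL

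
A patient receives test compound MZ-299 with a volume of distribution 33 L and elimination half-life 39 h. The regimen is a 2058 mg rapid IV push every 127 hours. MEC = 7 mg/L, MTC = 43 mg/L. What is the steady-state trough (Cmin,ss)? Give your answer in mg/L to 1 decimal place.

7.3 mg/L

k = ln2/t½ = ln2/39 ≈ 0.017773 h⁻¹; fraction remaining f = e^(−kτ) = e^(−0.017773×127) ≈ 0.1046.
Accumulation ratio R = 1/(1 − f) ≈ 1/0.8954 ≈ 1.1168.
Each bolus raises the concentration by D/Vd = 2058/33 ≈ 62.364 mg/L.
Steady-state peak Cmax,ss = C₀·R ≈ 62.364 × 1.1168 ≈ 69.648 mg/L.
One interval later, Cmin,ss = Cmax,ss·e^(−kτ) ≈ 69.648 × 0.1046 ≈ 7.285 mg/L.
Trough 7.3 mg/L vs MEC 7 mg/L: adequate.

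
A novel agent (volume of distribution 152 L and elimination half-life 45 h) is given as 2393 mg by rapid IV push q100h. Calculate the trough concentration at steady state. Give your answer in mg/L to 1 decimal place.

k = ln2/t½ = ln2/45 ≈ 0.015403 h⁻¹; fraction remaining f = e^(−kτ) = e^(−0.015403×100) ≈ 0.2143.
Each bolus raises the concentration by D/Vd = 2393/152 ≈ 15.743 mg/L.
Steady-state trough Cmin,ss = C₀·f/(1−f) ≈ 15.743 × 0.2143/0.7857 ≈ 4.294 mg/L.

4.3 mg/L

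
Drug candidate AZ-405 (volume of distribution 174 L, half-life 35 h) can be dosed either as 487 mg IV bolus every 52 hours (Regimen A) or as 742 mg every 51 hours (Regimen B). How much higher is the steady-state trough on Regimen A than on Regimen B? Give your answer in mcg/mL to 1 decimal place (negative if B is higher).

-0.9 mcg/mL

Regimen A: f = (1/2)^(52/35) ≈ 0.3571; Cmin,ss = (487/174)·f/(1−f) ≈ 1.555 mcg/mL.
Regimen B: f = (1/2)^(51/35) ≈ 0.3642; Cmin,ss = (742/174)·f/(1−f) ≈ 2.443 mcg/mL.
Difference ≈ 1.555 − 2.443 ≈ -0.888 mcg/mL.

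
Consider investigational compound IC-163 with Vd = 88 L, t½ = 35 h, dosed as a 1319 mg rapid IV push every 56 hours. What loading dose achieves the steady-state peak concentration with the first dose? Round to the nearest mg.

1968 mg

f = (1/2)^(56/35) ≈ 0.329877; accumulation ratio R = 1/(1−f) ≈ 1.49226.
Loading dose to hit Cmax,ss on first dose: D_load = D_maint·R ≈ 1319 × 1.49226 ≈ 1968.29 mg.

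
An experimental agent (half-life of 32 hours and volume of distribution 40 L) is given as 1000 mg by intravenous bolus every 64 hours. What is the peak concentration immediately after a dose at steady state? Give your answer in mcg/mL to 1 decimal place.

τ = 64 h = 2 half-lives, so f = (1/2)^2 = 0.25.
At steady state, R = 1/(1 − 0.25) = 4/3.
Single-dose peak C₀ = D/Vd = 1000/40 = 25 mcg/mL.
Steady-state peak Cmax,ss = C₀·R = 25 × 4/3 ≈ 33.333 mcg/mL.

33.3 mcg/mL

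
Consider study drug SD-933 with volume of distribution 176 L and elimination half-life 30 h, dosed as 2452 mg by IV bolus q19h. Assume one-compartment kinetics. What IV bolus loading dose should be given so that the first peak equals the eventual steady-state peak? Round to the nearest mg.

f = (1/2)^(19/30) ≈ 0.644685; accumulation ratio R = 1/(1−f) ≈ 2.81440.
Loading dose to hit Cmax,ss on first dose: D_load = D_maint·R ≈ 2452 × 2.81440 ≈ 6900.91 mg.

6901 mg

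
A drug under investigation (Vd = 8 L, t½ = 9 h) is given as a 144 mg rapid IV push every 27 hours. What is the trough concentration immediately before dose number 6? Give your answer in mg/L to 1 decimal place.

2.6 mg/L

f = (1/2)^(τ/t½) = (1/2)^(27/9) ≈ 0.1250.
C₀ = D/Vd = 144/8 ≈ 18.000 mg/L.
Before the 6th dose, 5 doses have been given. Superposition: Cmin = C₀·(f + f² + … + f^5).
≈ 18.000 × (0.1250 + 0.0156 + 0.0020 + 0.0002 + 0.0000) ≈ 18.000 × 0.1428 ≈ 2.570 mg/L.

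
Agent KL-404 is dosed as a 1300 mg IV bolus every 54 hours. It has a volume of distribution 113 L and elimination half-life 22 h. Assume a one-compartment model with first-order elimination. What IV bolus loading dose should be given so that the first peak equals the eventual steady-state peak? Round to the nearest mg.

f = (1/2)^(54/22) ≈ 0.182435; accumulation ratio R = 1/(1−f) ≈ 1.22314.
Loading dose to hit Cmax,ss on first dose: D_load = D_maint·R ≈ 1300 × 1.22314 ≈ 1590.08 mg.

1590 mg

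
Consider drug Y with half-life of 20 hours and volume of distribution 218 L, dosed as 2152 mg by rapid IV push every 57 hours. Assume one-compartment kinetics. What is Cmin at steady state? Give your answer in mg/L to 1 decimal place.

1.6 mg/L

τ/t½ = 57/20 ≈ 2.85, so fraction remaining f = (1/2)^(57/20) ≈ 0.1387.
Each bolus raises the concentration by D/Vd = 2152/218 ≈ 9.872 mg/L.
Steady-state trough Cmin,ss = C₀·f/(1−f) ≈ 9.872 × 0.1387/0.8613 ≈ 1.590 mg/L.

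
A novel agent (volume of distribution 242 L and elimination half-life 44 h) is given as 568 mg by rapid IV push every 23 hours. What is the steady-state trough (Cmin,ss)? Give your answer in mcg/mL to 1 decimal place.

k = ln2/t½ = ln2/44 ≈ 0.015753 h⁻¹; fraction remaining f = e^(−kτ) = e^(−0.015753×23) ≈ 0.6961.
At steady state, accumulation factor R = 1/(1 − e^(−kτ)) ≈ 3.2906.
Each bolus raises the concentration by D/Vd = 568/242 ≈ 2.347 mcg/mL.
Steady-state peak Cmax,ss = C₀·R ≈ 2.347 × 3.2906 ≈ 7.723 mcg/mL.
Steady-state trough Cmin,ss = Cmax,ss·f ≈ 7.723 × 0.6961 ≈ 5.376 mcg/mL.

5.4 mcg/mL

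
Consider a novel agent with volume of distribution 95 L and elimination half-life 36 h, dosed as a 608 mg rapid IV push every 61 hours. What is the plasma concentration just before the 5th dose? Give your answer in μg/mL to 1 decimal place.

2.8 μg/mL

f = (1/2)^(τ/t½) = (1/2)^(61/36) ≈ 0.3090.
C₀ = D/Vd = 608/95 ≈ 6.400 μg/mL.
Before the 5th dose, 4 doses have been given. Superposition: Cmin = C₀·(f + f² + … + f^4).
≈ 6.400 × (0.3090 + 0.0955 + 0.0295 + 0.0091) ≈ 6.400 × 0.4431 ≈ 2.836 μg/mL.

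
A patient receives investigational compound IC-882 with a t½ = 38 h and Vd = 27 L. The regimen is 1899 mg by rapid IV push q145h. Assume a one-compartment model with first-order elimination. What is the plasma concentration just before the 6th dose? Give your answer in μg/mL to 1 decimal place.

f = (1/2)^(τ/t½) = (1/2)^(145/38) ≈ 0.0710.
C₀ = D/Vd = 1899/27 ≈ 70.333 μg/mL.
Before the 6th dose, 5 doses have been given. Superposition: Cmin = C₀·(f + f² + … + f^5).
≈ 70.333 × (0.0710 + 0.0050 + 0.0004 + 0.0000 + 0.0000) ≈ 70.333 × 0.0764 ≈ 5.373 μg/mL.

5.4 μg/mL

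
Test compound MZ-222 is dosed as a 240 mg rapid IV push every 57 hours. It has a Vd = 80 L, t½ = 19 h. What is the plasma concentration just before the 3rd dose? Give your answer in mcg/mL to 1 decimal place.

f = (1/2)^(τ/t½) = (1/2)^(57/19) ≈ 0.1250.
C₀ = D/Vd = 240/80 ≈ 3.000 mcg/mL.
Before the 3rd dose, 2 doses have been given. Superposition: Cmin = C₀·(f + f²).
≈ 3.000 × (0.1250 + 0.0156) ≈ 3.000 × 0.1406 ≈ 0.422 mcg/mL.

0.4 mcg/mL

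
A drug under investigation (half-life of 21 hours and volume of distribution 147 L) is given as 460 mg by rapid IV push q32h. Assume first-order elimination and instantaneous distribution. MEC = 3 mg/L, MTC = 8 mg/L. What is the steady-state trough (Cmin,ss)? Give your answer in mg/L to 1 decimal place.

1.7 mg/L

k = ln2/t½ = ln2/21 ≈ 0.033007 h⁻¹; fraction remaining f = e^(−kτ) = e^(−0.033007×32) ≈ 0.3478.
Single-dose peak C₀ = D/Vd = 460/147 ≈ 3.129 mg/L.
Steady-state trough Cmin,ss = C₀·f/(1−f) ≈ 3.129 × 0.3478/0.6522 ≈ 1.669 mg/L.
Trough 1.7 mg/L vs MEC 3 mg/L: subtherapeutic.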